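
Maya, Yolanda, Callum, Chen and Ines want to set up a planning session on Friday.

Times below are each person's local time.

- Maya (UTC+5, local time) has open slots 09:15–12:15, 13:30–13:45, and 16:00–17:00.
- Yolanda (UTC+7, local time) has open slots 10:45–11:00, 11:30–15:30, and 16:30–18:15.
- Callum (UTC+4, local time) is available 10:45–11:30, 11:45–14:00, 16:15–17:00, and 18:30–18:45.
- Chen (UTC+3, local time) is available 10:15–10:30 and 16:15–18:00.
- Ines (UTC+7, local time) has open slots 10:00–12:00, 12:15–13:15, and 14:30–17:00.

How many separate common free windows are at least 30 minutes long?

0

Maya → UTC: 04:15–07:15, 08:30–08:45, 11:00–12:00.
Yolanda → UTC: 03:45–04:00, 04:30–08:30, 09:30–11:15.
Callum → UTC: 06:45–07:30, 07:45–10:00, 12:15–13:00, 14:30–14:45.
Chen → UTC: 07:15–07:30, 13:15–15:00.
Ines → UTC: 03:00–05:00, 05:15–06:15, 07:30–10:00.
Maya ∩ Yolanda: 04:30–07:15, 11:00–11:15.
Maya ∩ Yolanda ∩ Callum: 06:45–07:15.
Maya ∩ Yolanda ∩ Callum ∩ Chen: (none).
Maya ∩ Yolanda ∩ Callum ∩ Chen ∩ Ines: (none).
Windows ≥ 30 min: (none).
That's 0 windows.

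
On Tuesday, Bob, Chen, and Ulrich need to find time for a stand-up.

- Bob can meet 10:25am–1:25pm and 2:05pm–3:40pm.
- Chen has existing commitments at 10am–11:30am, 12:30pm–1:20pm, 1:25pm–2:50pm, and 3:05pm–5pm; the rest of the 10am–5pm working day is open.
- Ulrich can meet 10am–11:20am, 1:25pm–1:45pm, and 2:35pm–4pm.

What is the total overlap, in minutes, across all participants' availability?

15 minutes

Chen free within 10:00–17:00: 11:30–12:30, 13:20–13:25, 14:50–15:05.
Bob ∩ Chen: 11:30–12:30, 13:20–13:25, 14:50–15:05.
Bob ∩ Chen ∩ Ulrich: 14:50–15:05.
Total common minutes: 15.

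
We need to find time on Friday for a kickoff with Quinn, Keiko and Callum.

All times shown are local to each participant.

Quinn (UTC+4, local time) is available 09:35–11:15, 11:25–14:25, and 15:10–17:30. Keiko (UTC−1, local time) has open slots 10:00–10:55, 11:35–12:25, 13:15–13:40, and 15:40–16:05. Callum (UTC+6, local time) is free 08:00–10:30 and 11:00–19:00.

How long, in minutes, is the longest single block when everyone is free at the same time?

45 minutes

Quinn → UTC: 05:35–07:15, 07:25–10:25, 11:10–13:30.
Keiko → UTC: 11:00–11:55, 12:35–13:25, 14:15–14:40, 16:40–17:05.
Callum → UTC: 02:00–04:30, 05:00–13:00.
Quinn ∩ Keiko: 11:10–11:55, 12:35–13:25.
Quinn ∩ Keiko ∩ Callum: 11:10–11:55, 12:35–13:00.
Common window lengths: 45, 25 min; longest is 45.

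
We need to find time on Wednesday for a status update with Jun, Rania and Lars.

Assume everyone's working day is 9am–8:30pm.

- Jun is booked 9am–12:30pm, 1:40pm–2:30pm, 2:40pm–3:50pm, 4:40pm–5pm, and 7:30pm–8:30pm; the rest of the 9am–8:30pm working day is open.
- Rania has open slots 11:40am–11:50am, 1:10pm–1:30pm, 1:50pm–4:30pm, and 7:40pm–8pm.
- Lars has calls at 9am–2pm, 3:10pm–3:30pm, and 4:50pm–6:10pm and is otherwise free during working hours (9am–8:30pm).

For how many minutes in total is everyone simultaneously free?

50 minutes

Jun free within 09:00–20:30: 12:30–13:40, 14:30–14:40, 15:50–16:40, 17:00–19:30.
Lars free within 09:00–20:30: 14:00–15:10, 15:30–16:50, 18:10–20:30.
Jun ∩ Rania: 13:10–13:30, 14:30–14:40, 15:50–16:30.
Jun ∩ Rania ∩ Lars: 14:30–14:40, 15:50–16:30.
Total common minutes: 10 + 40 = 50.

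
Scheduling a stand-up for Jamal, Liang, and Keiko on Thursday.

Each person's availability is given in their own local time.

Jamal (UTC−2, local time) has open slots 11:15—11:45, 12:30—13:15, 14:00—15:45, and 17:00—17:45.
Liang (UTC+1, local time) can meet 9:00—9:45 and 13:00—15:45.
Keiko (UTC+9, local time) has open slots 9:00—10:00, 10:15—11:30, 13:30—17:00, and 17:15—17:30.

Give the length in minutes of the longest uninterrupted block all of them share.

0 minutes

Jamal → UTC: 13:15–13:45, 14:30–15:15, 16:00–17:45, 19:00–19:45.
Liang → UTC: 08:00–08:45, 12:00–14:45.
Keiko → UTC: 00:00–01:00, 01:15–02:30, 04:30–08:00, 08:15–08:30.
Jamal ∩ Liang: 13:15–13:45, 14:30–14:45.
Jamal ∩ Liang ∩ Keiko: (none).
No common window.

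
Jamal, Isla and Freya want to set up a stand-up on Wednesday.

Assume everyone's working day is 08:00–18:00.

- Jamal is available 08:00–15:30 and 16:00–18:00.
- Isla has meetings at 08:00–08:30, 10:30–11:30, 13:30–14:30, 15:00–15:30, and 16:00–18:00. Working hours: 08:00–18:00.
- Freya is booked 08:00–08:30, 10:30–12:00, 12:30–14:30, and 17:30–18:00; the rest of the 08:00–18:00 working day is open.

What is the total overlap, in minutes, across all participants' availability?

Isla free within 08:00–18:00: 08:30–10:30, 11:30–13:30, 14:30–15:00, 15:30–16:00.
Freya free within 08:00–18:00: 08:30–10:30, 12:00–12:30, 14:30–17:30.
Jamal ∩ Isla: 08:30–10:30, 11:30–13:30, 14:30–15:00.
Jamal ∩ Isla ∩ Freya: 08:30–10:30, 12:00–12:30, 14:30–15:00.
Total common minutes: 120 + 30 + 30 = 180.

180 minutes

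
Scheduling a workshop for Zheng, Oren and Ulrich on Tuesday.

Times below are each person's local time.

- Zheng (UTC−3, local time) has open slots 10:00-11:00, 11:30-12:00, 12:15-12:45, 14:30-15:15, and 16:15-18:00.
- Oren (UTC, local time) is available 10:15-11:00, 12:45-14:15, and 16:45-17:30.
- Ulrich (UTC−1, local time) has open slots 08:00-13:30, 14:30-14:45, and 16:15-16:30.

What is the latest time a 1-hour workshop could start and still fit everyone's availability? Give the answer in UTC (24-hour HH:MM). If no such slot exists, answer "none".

13:00

Zheng → UTC: 13:00–14:00, 14:30–15:00, 15:15–15:45, 17:30–18:15, 19:15–21:00.
Oren → UTC: 10:15–11:00, 12:45–14:15, 16:45–17:30.
Ulrich → UTC: 09:00–14:30, 15:30–15:45, 17:15–17:30.
Zheng ∩ Oren: 13:00–14:00.
Zheng ∩ Oren ∩ Ulrich: 13:00–14:00.
Windows ≥ 60 min: 13:00–14:00.
Latest start in the last window 13:00–14:00 is 14:00 − 60 min = 13:00.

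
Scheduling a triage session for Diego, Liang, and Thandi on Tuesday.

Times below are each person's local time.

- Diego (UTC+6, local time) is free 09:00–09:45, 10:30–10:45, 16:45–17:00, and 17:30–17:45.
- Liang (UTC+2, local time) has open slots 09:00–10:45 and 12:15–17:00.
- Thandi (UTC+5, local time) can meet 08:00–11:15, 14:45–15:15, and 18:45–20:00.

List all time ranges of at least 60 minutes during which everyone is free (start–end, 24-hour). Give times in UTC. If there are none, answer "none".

none

Diego → UTC: 03:00–03:45, 04:30–04:45, 10:45–11:00, 11:30–11:45.
Liang → UTC: 07:00–08:45, 10:15–15:00.
Thandi → UTC: 03:00–06:15, 09:45–10:15, 13:45–15:00.
Diego ∩ Liang: 10:45–11:00, 11:30–11:45.
Diego ∩ Liang ∩ Thandi: (none).
Windows ≥ 60 min: (none).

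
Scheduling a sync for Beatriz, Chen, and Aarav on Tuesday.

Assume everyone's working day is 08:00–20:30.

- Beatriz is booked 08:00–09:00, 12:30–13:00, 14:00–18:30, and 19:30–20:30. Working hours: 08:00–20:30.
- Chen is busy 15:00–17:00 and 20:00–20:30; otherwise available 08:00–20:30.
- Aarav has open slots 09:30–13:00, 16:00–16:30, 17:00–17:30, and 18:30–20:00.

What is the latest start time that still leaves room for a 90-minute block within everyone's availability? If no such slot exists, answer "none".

Beatriz free within 08:00–20:30: 09:00–12:30, 13:00–14:00, 18:30–19:30.
Chen free within 08:00–20:30: 08:00–15:00, 17:00–20:00.
Beatriz ∩ Chen: 09:00–12:30, 13:00–14:00, 18:30–19:30.
Beatriz ∩ Chen ∩ Aarav: 09:30–12:30, 18:30–19:30.
Windows ≥ 90 min: 09:30–12:30.
Latest start in the last window 09:30–12:30 is 12:30 − 90 min = 11:00.

11:00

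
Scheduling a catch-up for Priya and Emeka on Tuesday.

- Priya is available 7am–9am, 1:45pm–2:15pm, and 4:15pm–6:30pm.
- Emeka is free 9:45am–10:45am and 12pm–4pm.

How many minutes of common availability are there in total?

Priya ∩ Emeka: 13:45–14:15.
Total common minutes: 30.

30 minutes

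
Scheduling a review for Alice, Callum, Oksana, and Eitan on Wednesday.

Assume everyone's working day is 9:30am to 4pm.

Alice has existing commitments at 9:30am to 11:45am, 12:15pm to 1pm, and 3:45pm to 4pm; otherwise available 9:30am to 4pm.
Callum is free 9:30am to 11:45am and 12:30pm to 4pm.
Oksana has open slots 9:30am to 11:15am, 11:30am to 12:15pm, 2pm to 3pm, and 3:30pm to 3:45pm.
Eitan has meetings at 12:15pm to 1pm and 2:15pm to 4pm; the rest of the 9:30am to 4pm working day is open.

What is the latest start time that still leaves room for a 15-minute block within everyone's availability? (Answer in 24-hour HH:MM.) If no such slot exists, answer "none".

Alice free within 09:30–16:00: 11:45–12:15, 13:00–15:45.
Eitan free within 09:30–16:00: 09:30–12:15, 13:00–14:15.
Alice ∩ Callum: 13:00–15:45.
Alice ∩ Callum ∩ Oksana: 14:00–15:00, 15:30–15:45.
Alice ∩ Callum ∩ Oksana ∩ Eitan: 14:00–14:15.
Windows ≥ 15 min: 14:00–14:15.
Latest start in the last window 14:00–14:15 is 14:15 − 15 min = 14:00.

14:00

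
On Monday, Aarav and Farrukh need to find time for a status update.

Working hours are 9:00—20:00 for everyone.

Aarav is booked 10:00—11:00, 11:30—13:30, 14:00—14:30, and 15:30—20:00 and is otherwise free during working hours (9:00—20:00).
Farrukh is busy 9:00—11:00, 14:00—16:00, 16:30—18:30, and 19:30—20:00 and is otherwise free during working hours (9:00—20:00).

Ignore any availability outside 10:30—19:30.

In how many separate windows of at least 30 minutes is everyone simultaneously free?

Aarav free within 09:00–20:00: 09:00–10:00, 11:00–11:30, 13:30–14:00, 14:30–15:30.
Farrukh free within 09:00–20:00: 11:00–14:00, 16:00–16:30, 18:30–19:30.
Aarav ∩ Farrukh: 11:00–11:30, 13:30–14:00.
Restricted to 10:30–19:30: 11:00–11:30, 13:30–14:00.
Windows ≥ 30 min: 11:00–11:30, 13:30–14:00.
That's 2 windows.

2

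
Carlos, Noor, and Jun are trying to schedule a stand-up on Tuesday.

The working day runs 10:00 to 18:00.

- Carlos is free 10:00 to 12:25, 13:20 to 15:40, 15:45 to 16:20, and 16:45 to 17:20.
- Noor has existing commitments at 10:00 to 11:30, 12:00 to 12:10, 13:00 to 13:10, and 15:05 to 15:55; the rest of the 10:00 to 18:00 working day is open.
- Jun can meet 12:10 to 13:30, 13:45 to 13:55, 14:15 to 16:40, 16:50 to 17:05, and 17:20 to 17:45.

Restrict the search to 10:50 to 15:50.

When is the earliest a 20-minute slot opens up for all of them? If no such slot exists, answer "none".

Noor free within 10:00–18:00: 11:30–12:00, 12:10–13:00, 13:10–15:05, 15:55–18:00.
Carlos ∩ Noor: 11:30–12:00, 12:10–12:25, 13:20–15:05, 15:55–16:20, 16:45–17:20.
Carlos ∩ Noor ∩ Jun: 12:10–12:25, 13:20–13:30, 13:45–13:55, 14:15–15:05, 15:55–16:20, 16:50–17:05.
Restricted to 10:50–15:50: 12:10–12:25, 13:20–13:30, 13:45–13:55, 14:15–15:05.
Windows ≥ 20 min: 14:15–15:05.
Earliest such window starts at 14:15.

14:15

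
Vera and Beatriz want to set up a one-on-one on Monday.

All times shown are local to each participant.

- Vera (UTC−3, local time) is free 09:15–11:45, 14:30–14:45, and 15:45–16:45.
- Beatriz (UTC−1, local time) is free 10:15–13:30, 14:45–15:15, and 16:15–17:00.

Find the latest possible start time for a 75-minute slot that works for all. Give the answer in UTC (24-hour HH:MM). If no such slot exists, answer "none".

Vera → UTC: 12:15–14:45, 17:30–17:45, 18:45–19:45.
Beatriz → UTC: 11:15–14:30, 15:45–16:15, 17:15–18:00.
Vera ∩ Beatriz: 12:15–14:30, 17:30–17:45.
Windows ≥ 75 min: 12:15–14:30.
Latest start in the last window 12:15–14:30 is 14:30 − 75 min = 13:15.

13:15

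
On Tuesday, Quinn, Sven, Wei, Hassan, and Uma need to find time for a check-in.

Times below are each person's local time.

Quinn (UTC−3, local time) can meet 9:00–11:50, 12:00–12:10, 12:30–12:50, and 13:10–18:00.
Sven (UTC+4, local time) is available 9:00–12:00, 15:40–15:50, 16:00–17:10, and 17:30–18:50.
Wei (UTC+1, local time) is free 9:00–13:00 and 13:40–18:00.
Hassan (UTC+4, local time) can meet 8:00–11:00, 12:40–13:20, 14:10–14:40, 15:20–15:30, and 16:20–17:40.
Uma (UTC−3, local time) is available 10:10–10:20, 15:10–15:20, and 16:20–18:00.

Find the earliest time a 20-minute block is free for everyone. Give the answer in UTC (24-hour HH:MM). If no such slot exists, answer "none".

Quinn → UTC: 12:00–14:50, 15:00–15:10, 15:30–15:50, 16:10–21:00.
Sven → UTC: 05:00–08:00, 11:40–11:50, 12:00–13:10, 13:30–14:50.
Wei → UTC: 08:00–12:00, 12:40–17:00.
Hassan → UTC: 04:00–07:00, 08:40–09:20, 10:10–10:40, 11:20–11:30, 12:20–13:40.
Uma → UTC: 13:10–13:20, 18:10–18:20, 19:20–21:00.
Quinn ∩ Sven: 12:00–13:10, 13:30–14:50.
Quinn ∩ Sven ∩ Wei: 12:40–13:10, 13:30–14:50.
Quinn ∩ Sven ∩ Wei ∩ Hassan: 12:40–13:10, 13:30–13:40.
Quinn ∩ Sven ∩ Wei ∩ Hassan ∩ Uma: (none).
Windows ≥ 20 min: (none).

none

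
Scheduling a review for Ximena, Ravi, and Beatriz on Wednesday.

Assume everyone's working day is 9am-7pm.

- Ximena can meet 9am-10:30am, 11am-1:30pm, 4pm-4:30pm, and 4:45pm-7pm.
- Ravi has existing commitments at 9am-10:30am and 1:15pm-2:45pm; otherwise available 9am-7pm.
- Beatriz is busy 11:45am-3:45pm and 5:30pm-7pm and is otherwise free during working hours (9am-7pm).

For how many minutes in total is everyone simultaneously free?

Ravi free within 09:00–19:00: 10:30–13:15, 14:45–19:00.
Beatriz free within 09:00–19:00: 09:00–11:45, 15:45–17:30.
Ximena ∩ Ravi: 11:00–13:15, 16:00–16:30, 16:45–19:00.
Ximena ∩ Ravi ∩ Beatriz: 11:00–11:45, 16:00–16:30, 16:45–17:30.
Total common minutes: 45 + 30 + 45 = 120.

120 minutes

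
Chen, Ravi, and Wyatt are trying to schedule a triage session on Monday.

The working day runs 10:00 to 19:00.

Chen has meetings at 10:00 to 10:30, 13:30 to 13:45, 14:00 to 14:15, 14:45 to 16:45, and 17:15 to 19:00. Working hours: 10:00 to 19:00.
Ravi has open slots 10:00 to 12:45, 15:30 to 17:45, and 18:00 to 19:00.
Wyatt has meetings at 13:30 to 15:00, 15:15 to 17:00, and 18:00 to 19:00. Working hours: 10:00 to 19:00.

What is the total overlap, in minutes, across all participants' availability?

150 minutes

Chen free within 10:00–19:00: 10:30–13:30, 13:45–14:00, 14:15–14:45, 16:45–17:15.
Wyatt free within 10:00–19:00: 10:00–13:30, 15:00–15:15, 17:00–18:00.
Chen ∩ Ravi: 10:30–12:45, 16:45–17:15.
Chen ∩ Ravi ∩ Wyatt: 10:30–12:45, 17:00–17:15.
Total common minutes: 135 + 15 = 150.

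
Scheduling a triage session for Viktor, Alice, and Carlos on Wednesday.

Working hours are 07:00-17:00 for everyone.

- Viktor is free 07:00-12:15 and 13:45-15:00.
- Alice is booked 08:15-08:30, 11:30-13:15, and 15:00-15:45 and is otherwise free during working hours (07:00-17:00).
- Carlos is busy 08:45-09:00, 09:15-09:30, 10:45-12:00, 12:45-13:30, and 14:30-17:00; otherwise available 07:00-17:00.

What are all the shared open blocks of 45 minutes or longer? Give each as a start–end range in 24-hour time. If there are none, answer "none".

07:00–08:15, 09:30–10:45, 13:45–14:30

Alice free within 07:00–17:00: 07:00–08:15, 08:30–11:30, 13:15–15:00, 15:45–17:00.
Carlos free within 07:00–17:00: 07:00–08:45, 09:00–09:15, 09:30–10:45, 12:00–12:45, 13:30–14:30.
Viktor ∩ Alice: 07:00–08:15, 08:30–11:30, 13:45–15:00.
Viktor ∩ Alice ∩ Carlos: 07:00–08:15, 08:30–08:45, 09:00–09:15, 09:30–10:45, 13:45–14:30.
Windows ≥ 45 min: 07:00–08:15, 09:30–10:45, 13:45–14:30.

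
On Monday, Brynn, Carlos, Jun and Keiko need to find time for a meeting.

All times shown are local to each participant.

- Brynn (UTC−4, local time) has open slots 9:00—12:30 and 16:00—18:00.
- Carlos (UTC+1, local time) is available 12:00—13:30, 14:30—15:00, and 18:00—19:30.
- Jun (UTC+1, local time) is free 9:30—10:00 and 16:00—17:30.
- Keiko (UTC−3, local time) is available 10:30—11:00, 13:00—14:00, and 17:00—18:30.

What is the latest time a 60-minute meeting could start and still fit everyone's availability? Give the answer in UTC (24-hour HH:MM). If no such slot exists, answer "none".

none

Brynn → UTC: 13:00–16:30, 20:00–22:00.
Carlos → UTC: 11:00–12:30, 13:30–14:00, 17:00–18:30.
Jun → UTC: 08:30–09:00, 15:00–16:30.
Keiko → UTC: 13:30–14:00, 16:00–17:00, 20:00–21:30.
Brynn ∩ Carlos: 13:30–14:00.
Brynn ∩ Carlos ∩ Jun: (none).
Brynn ∩ Carlos ∩ Jun ∩ Keiko: (none).
Windows ≥ 60 min: (none).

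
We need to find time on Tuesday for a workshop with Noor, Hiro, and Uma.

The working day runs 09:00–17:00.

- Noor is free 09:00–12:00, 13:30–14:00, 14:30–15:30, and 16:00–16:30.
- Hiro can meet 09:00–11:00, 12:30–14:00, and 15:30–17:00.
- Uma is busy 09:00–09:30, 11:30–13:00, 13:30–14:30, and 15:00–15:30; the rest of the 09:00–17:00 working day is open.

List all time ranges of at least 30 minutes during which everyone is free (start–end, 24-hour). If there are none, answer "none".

Uma free within 09:00–17:00: 09:30–11:30, 13:00–13:30, 14:30–15:00, 15:30–17:00.
Noor ∩ Hiro: 09:00–11:00, 13:30–14:00, 16:00–16:30.
Noor ∩ Hiro ∩ Uma: 09:30–11:00, 16:00–16:30.
Windows ≥ 30 min: 09:30–11:00, 16:00–16:30.

09:30–11:00, 16:00–16:30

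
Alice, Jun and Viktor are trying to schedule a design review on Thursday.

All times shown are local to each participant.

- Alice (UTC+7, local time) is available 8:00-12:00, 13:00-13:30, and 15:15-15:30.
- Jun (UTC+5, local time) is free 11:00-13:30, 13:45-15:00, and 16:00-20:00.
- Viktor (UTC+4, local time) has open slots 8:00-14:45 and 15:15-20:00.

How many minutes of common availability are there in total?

Alice → UTC: 01:00–05:00, 06:00–06:30, 08:15–08:30.
Jun → UTC: 06:00–08:30, 08:45–10:00, 11:00–15:00.
Viktor → UTC: 04:00–10:45, 11:15–16:00.
Alice ∩ Jun: 06:00–06:30, 08:15–08:30.
Alice ∩ Jun ∩ Viktor: 06:00–06:30, 08:15–08:30.
Total common minutes: 30 + 15 = 45.

45 minutes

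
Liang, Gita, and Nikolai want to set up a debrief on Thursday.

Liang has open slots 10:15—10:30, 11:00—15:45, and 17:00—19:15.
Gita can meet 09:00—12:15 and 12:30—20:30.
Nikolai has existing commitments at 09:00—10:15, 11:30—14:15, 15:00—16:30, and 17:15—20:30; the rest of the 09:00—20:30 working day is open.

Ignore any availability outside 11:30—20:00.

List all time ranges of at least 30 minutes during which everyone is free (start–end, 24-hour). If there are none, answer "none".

Nikolai free within 09:00–20:30: 10:15–11:30, 14:15–15:00, 16:30–17:15.
Liang ∩ Gita: 10:15–10:30, 11:00–12:15, 12:30–15:45, 17:00–19:15.
Liang ∩ Gita ∩ Nikolai: 10:15–10:30, 11:00–11:30, 14:15–15:00, 17:00–17:15.
Restricted to 11:30–20:00: 14:15–15:00, 17:00–17:15.
Windows ≥ 30 min: 14:15–15:00.

14:15–15:00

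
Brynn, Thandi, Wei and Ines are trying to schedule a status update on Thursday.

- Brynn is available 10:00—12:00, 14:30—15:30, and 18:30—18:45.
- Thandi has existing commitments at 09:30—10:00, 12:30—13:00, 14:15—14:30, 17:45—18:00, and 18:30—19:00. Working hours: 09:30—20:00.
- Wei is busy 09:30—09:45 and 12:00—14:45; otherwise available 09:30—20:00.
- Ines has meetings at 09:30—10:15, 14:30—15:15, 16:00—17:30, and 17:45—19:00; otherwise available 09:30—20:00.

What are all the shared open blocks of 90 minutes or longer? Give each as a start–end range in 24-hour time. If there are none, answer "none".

Thandi free within 09:30–20:00: 10:00–12:30, 13:00–14:15, 14:30–17:45, 18:00–18:30, 19:00–20:00.
Wei free within 09:30–20:00: 09:45–12:00, 14:45–20:00.
Ines free within 09:30–20:00: 10:15–14:30, 15:15–16:00, 17:30–17:45, 19:00–20:00.
Brynn ∩ Thandi: 10:00–12:00, 14:30–15:30.
Brynn ∩ Thandi ∩ Wei: 10:00–12:00, 14:45–15:30.
Brynn ∩ Thandi ∩ Wei ∩ Ines: 10:15–12:00, 15:15–15:30.
Windows ≥ 90 min: 10:15–12:00.

10:15–12:00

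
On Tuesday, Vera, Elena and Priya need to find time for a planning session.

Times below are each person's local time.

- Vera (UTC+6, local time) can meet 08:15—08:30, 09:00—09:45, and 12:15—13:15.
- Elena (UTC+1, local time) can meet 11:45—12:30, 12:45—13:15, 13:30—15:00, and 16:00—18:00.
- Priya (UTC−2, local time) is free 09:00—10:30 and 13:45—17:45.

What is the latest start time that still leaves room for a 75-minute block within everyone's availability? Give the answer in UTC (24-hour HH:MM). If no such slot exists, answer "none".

Vera → UTC: 02:15–02:30, 03:00–03:45, 06:15–07:15.
Elena → UTC: 10:45–11:30, 11:45–12:15, 12:30–14:00, 15:00–17:00.
Priya → UTC: 11:00–12:30, 15:45–19:45.
Vera ∩ Elena: (none).
Vera ∩ Elena ∩ Priya: (none).
Windows ≥ 75 min: (none).

none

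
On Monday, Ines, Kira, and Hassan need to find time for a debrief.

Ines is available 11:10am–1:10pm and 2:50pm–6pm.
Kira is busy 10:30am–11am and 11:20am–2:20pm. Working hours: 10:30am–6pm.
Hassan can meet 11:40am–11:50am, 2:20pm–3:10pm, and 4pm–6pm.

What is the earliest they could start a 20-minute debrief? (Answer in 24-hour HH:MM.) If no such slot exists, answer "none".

Kira free within 10:30–18:00: 11:00–11:20, 14:20–18:00.
Ines ∩ Kira: 11:10–11:20, 14:50–18:00.
Ines ∩ Kira ∩ Hassan: 14:50–15:10, 16:00–18:00.
Windows ≥ 20 min: 14:50–15:10, 16:00–18:00.
Earliest such window starts at 14:50.

14:50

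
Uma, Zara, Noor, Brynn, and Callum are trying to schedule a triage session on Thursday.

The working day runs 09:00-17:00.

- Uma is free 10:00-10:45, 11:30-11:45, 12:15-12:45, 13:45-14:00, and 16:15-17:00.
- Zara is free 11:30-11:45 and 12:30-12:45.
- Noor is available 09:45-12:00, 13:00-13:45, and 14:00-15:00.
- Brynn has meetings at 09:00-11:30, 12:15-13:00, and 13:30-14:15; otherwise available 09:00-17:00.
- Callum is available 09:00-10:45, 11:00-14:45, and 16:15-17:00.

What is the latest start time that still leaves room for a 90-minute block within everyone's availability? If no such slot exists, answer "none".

none

Brynn free within 09:00–17:00: 11:30–12:15, 13:00–13:30, 14:15–17:00.
Uma ∩ Zara: 11:30–11:45, 12:30–12:45.
Uma ∩ Zara ∩ Noor: 11:30–11:45.
Uma ∩ Zara ∩ Noor ∩ Brynn: 11:30–11:45.
Uma ∩ Zara ∩ Noor ∩ Brynn ∩ Callum: 11:30–11:45.
Windows ≥ 90 min: (none).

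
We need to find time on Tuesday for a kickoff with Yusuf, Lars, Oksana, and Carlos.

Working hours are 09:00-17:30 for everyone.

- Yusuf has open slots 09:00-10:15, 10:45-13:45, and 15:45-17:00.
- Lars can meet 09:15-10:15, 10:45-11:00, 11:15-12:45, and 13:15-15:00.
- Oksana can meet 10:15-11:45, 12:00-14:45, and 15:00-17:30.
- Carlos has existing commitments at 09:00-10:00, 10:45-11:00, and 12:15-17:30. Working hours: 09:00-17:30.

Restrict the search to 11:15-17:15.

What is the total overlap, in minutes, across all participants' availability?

45 minutes

Carlos free within 09:00–17:30: 10:00–10:45, 11:00–12:15.
Yusuf ∩ Lars: 09:15–10:15, 10:45–11:00, 11:15–12:45, 13:15–13:45.
Yusuf ∩ Lars ∩ Oksana: 10:45–11:00, 11:15–11:45, 12:00–12:45, 13:15–13:45.
Yusuf ∩ Lars ∩ Oksana ∩ Carlos: 11:15–11:45, 12:00–12:15.
Restricted to 11:15–17:15: 11:15–11:45, 12:00–12:15.
Total common minutes: 30 + 15 = 45.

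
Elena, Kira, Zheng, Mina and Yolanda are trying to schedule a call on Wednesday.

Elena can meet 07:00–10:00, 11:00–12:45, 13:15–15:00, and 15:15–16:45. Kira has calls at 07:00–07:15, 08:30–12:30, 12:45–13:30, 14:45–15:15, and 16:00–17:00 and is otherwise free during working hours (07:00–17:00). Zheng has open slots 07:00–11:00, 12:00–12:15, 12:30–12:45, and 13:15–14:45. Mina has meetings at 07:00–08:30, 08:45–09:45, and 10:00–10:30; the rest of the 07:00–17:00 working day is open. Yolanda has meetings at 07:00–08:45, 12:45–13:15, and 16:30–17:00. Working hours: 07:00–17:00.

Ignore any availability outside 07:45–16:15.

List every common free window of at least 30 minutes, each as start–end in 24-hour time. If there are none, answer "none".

Kira free within 07:00–17:00: 07:15–08:30, 12:30–12:45, 13:30–14:45, 15:15–16:00.
Mina free within 07:00–17:00: 08:30–08:45, 09:45–10:00, 10:30–17:00.
Yolanda free within 07:00–17:00: 08:45–12:45, 13:15–16:30.
Elena ∩ Kira: 07:15–08:30, 12:30–12:45, 13:30–14:45, 15:15–16:00.
Elena ∩ Kira ∩ Zheng: 07:15–08:30, 12:30–12:45, 13:30–14:45.
Elena ∩ Kira ∩ Zheng ∩ Mina: 12:30–12:45, 13:30–14:45.
Elena ∩ Kira ∩ Zheng ∩ Mina ∩ Yolanda: 12:30–12:45, 13:30–14:45.
Restricted to 07:45–16:15: 12:30–12:45, 13:30–14:45.
Windows ≥ 30 min: 13:30–14:45.

13:30–14:45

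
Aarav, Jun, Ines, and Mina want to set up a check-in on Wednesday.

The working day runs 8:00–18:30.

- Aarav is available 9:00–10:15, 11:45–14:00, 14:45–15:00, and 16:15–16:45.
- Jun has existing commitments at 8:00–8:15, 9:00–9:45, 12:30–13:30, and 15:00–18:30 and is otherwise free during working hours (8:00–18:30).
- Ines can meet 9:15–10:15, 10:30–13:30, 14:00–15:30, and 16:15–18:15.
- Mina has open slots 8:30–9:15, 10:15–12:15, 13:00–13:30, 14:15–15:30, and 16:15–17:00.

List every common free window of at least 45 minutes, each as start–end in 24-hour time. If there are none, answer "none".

none

Jun free within 08:00–18:30: 08:15–09:00, 09:45–12:30, 13:30–15:00.
Aarav ∩ Jun: 09:45–10:15, 11:45–12:30, 13:30–14:00, 14:45–15:00.
Aarav ∩ Jun ∩ Ines: 09:45–10:15, 11:45–12:30, 14:45–15:00.
Aarav ∩ Jun ∩ Ines ∩ Mina: 11:45–12:15, 14:45–15:00.
Windows ≥ 45 min: (none).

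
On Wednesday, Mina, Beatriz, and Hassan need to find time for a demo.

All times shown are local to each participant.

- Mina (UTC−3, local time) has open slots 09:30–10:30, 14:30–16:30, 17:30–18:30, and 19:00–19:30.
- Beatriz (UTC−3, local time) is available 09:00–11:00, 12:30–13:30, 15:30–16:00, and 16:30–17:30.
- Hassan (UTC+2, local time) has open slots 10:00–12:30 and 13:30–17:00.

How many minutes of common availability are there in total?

Mina → UTC: 12:30–13:30, 17:30–19:30, 20:30–21:30, 22:00–22:30.
Beatriz → UTC: 12:00–14:00, 15:30–16:30, 18:30–19:00, 19:30–20:30.
Hassan → UTC: 08:00–10:30, 11:30–15:00.
Mina ∩ Beatriz: 12:30–13:30, 18:30–19:00.
Mina ∩ Beatriz ∩ Hassan: 12:30–13:30.
Total common minutes: 60.

60 minutes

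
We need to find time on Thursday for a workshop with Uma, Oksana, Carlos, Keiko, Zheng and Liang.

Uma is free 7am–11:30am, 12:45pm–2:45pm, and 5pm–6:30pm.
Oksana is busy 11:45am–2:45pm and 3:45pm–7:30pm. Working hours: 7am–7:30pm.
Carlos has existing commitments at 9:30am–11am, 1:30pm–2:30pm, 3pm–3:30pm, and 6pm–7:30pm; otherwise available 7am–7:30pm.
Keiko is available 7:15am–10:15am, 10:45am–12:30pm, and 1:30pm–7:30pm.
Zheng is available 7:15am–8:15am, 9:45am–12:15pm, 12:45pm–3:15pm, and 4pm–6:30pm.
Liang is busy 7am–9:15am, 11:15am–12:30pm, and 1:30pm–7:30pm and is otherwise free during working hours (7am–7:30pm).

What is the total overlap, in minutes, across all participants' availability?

Oksana free within 07:00–19:30: 07:00–11:45, 14:45–15:45.
Carlos free within 07:00–19:30: 07:00–09:30, 11:00–13:30, 14:30–15:00, 15:30–18:00.
Liang free within 07:00–19:30: 09:15–11:15, 12:30–13:30.
Uma ∩ Oksana: 07:00–11:30.
Uma ∩ Oksana ∩ Carlos: 07:00–09:30, 11:00–11:30.
Uma ∩ Oksana ∩ Carlos ∩ Keiko: 07:15–09:30, 11:00–11:30.
Uma ∩ Oksana ∩ Carlos ∩ Keiko ∩ Zheng: 07:15–08:15, 11:00–11:30.
Uma ∩ Oksana ∩ Carlos ∩ Keiko ∩ Zheng ∩ Liang: 11:00–11:15.
Total common minutes: 15.

15 minutes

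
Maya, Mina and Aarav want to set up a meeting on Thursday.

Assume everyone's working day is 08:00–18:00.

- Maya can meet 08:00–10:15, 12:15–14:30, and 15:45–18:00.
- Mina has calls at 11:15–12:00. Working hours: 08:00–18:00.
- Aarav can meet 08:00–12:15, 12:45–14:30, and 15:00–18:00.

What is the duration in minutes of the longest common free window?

135 minutes

Mina free within 08:00–18:00: 08:00–11:15, 12:00–18:00.
Maya ∩ Mina: 08:00–10:15, 12:15–14:30, 15:45–18:00.
Maya ∩ Mina ∩ Aarav: 08:00–10:15, 12:45–14:30, 15:45–18:00.
Common window lengths: 135, 105, 135 min; longest is 135.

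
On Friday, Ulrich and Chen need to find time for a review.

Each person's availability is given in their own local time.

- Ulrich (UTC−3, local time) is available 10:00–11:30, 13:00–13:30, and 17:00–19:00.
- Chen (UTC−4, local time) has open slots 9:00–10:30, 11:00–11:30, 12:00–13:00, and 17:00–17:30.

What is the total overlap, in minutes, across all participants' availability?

Ulrich → UTC: 13:00–14:30, 16:00–16:30, 20:00–22:00.
Chen → UTC: 13:00–14:30, 15:00–15:30, 16:00–17:00, 21:00–21:30.
Ulrich ∩ Chen: 13:00–14:30, 16:00–16:30, 21:00–21:30.
Total common minutes: 90 + 30 + 30 = 150.

150 minutes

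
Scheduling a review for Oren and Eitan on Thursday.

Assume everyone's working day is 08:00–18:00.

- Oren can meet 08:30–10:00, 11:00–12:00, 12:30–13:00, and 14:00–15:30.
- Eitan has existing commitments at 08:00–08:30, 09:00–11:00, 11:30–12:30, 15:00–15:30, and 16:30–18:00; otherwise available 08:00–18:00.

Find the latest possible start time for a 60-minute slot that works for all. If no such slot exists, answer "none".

14:00

Eitan free within 08:00–18:00: 08:30–09:00, 11:00–11:30, 12:30–15:00, 15:30–16:30.
Oren ∩ Eitan: 08:30–09:00, 11:00–11:30, 12:30–13:00, 14:00–15:00.
Windows ≥ 60 min: 14:00–15:00.
Latest start in the last window 14:00–15:00 is 15:00 − 60 min = 14:00.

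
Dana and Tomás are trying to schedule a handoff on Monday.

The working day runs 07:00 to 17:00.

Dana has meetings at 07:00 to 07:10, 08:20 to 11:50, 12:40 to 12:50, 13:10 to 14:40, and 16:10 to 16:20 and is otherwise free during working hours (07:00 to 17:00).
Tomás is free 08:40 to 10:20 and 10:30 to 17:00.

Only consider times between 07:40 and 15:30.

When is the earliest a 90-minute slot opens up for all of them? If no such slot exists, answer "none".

none

Dana free within 07:00–17:00: 07:10–08:20, 11:50–12:40, 12:50–13:10, 14:40–16:10, 16:20–17:00.
Dana ∩ Tomás: 11:50–12:40, 12:50–13:10, 14:40–16:10, 16:20–17:00.
Restricted to 07:40–15:30: 11:50–12:40, 12:50–13:10, 14:40–15:30.
Windows ≥ 90 min: (none).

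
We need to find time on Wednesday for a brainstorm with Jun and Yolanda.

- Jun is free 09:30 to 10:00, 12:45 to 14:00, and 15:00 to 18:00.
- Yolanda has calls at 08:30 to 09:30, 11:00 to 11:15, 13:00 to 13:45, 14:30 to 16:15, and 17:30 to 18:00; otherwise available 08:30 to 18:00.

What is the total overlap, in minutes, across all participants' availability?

135 minutes

Yolanda free within 08:30–18:00: 09:30–11:00, 11:15–13:00, 13:45–14:30, 16:15–17:30.
Jun ∩ Yolanda: 09:30–10:00, 12:45–13:00, 13:45–14:00, 16:15–17:30.
Total common minutes: 30 + 15 + 15 + 75 = 135.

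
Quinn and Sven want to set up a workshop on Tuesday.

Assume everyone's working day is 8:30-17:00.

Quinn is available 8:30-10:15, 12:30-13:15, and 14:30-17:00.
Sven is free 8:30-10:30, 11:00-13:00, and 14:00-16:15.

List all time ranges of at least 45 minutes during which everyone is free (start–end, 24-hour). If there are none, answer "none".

Quinn ∩ Sven: 08:30–10:15, 12:30–13:00, 14:30–16:15.
Windows ≥ 45 min: 08:30–10:15, 14:30–16:15.

08:30–10:15, 14:30–16:15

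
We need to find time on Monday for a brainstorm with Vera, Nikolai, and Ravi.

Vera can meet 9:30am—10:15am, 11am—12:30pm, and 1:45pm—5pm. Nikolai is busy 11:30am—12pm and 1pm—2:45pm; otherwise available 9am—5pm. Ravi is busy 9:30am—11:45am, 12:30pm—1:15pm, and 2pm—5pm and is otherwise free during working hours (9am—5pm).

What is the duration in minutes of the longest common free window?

Nikolai free within 09:00–17:00: 09:00–11:30, 12:00–13:00, 14:45–17:00.
Ravi free within 09:00–17:00: 09:00–09:30, 11:45–12:30, 13:15–14:00.
Vera ∩ Nikolai: 09:30–10:15, 11:00–11:30, 12:00–12:30, 14:45–17:00.
Vera ∩ Nikolai ∩ Ravi: 12:00–12:30.
Single common window of 30 minutes.

30 minutes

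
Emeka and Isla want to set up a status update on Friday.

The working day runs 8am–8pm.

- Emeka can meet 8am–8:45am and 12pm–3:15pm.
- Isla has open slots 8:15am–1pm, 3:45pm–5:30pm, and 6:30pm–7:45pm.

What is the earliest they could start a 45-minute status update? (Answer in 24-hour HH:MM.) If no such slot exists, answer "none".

12:00

Emeka ∩ Isla: 08:15–08:45, 12:00–13:00.
Windows ≥ 45 min: 12:00–13:00.
Earliest such window starts at 12:00.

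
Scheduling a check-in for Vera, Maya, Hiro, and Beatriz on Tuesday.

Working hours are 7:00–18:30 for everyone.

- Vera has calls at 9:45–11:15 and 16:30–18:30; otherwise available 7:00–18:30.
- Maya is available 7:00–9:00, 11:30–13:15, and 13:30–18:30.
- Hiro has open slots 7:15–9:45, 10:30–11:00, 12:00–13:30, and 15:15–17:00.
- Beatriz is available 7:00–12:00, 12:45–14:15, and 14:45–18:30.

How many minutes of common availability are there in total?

210 minutes

Vera free within 07:00–18:30: 07:00–09:45, 11:15–16:30.
Vera ∩ Maya: 07:00–09:00, 11:30–13:15, 13:30–16:30.
Vera ∩ Maya ∩ Hiro: 07:15–09:00, 12:00–13:15, 15:15–16:30.
Vera ∩ Maya ∩ Hiro ∩ Beatriz: 07:15–09:00, 12:45–13:15, 15:15–16:30.
Total common minutes: 105 + 30 + 75 = 210.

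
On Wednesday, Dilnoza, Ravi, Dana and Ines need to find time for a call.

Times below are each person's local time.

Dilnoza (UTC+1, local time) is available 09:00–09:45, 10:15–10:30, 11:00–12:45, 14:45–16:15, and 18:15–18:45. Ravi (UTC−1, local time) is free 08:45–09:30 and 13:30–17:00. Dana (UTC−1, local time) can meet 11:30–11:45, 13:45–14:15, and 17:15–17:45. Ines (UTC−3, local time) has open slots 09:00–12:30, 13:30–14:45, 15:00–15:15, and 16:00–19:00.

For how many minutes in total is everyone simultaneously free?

30 minutes

Dilnoza → UTC: 08:00–08:45, 09:15–09:30, 10:00–11:45, 13:45–15:15, 17:15–17:45.
Ravi → UTC: 09:45–10:30, 14:30–18:00.
Dana → UTC: 12:30–12:45, 14:45–15:15, 18:15–18:45.
Ines → UTC: 12:00–15:30, 16:30–17:45, 18:00–18:15, 19:00–22:00.
Dilnoza ∩ Ravi: 10:00–10:30, 14:30–15:15, 17:15–17:45.
Dilnoza ∩ Ravi ∩ Dana: 14:45–15:15.
Dilnoza ∩ Ravi ∩ Dana ∩ Ines: 14:45–15:15.
Total common minutes: 30.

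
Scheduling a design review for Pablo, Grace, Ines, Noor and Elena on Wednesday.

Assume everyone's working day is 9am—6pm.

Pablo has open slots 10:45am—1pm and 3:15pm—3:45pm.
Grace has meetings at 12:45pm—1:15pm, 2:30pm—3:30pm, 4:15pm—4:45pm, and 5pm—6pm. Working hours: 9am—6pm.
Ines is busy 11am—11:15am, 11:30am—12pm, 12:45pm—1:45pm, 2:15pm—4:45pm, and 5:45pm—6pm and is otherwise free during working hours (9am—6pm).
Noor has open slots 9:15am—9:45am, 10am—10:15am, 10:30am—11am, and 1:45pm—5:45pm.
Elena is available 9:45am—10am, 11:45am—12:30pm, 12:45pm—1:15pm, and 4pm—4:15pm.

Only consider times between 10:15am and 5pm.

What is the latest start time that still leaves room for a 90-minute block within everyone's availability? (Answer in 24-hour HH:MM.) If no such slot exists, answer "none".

none

Grace free within 09:00–18:00: 09:00–12:45, 13:15–14:30, 15:30–16:15, 16:45–17:00.
Ines free within 09:00–18:00: 09:00–11:00, 11:15–11:30, 12:00–12:45, 13:45–14:15, 16:45–17:45.
Pablo ∩ Grace: 10:45–12:45, 15:30–15:45.
Pablo ∩ Grace ∩ Ines: 10:45–11:00, 11:15–11:30, 12:00–12:45.
Pablo ∩ Grace ∩ Ines ∩ Noor: 10:45–11:00.
Pablo ∩ Grace ∩ Ines ∩ Noor ∩ Elena: (none).
Restricted to 10:15–17:00: (none).
Windows ≥ 90 min: (none).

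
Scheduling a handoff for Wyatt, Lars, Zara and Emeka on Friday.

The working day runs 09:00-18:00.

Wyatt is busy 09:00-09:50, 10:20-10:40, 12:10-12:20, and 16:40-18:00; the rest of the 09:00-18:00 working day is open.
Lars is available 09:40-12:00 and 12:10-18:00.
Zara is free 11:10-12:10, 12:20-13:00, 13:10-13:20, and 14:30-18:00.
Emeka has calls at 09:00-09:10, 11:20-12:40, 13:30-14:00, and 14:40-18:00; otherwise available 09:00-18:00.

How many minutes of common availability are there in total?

50 minutes

Wyatt free within 09:00–18:00: 09:50–10:20, 10:40–12:10, 12:20–16:40.
Emeka free within 09:00–18:00: 09:10–11:20, 12:40–13:30, 14:00–14:40.
Wyatt ∩ Lars: 09:50–10:20, 10:40–12:00, 12:20–16:40.
Wyatt ∩ Lars ∩ Zara: 11:10–12:00, 12:20–13:00, 13:10–13:20, 14:30–16:40.
Wyatt ∩ Lars ∩ Zara ∩ Emeka: 11:10–11:20, 12:40–13:00, 13:10–13:20, 14:30–14:40.
Total common minutes: 10 + 20 + 10 + 10 = 50.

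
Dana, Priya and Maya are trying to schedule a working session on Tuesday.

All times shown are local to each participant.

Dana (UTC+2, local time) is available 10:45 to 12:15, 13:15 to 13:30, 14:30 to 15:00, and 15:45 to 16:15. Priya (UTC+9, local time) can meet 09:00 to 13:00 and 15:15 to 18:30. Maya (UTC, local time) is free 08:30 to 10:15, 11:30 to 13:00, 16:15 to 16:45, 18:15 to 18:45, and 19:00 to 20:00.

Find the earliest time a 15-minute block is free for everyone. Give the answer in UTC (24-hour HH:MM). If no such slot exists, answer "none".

Dana → UTC: 08:45–10:15, 11:15–11:30, 12:30–13:00, 13:45–14:15.
Priya → UTC: 00:00–04:00, 06:15–09:30.
Maya → UTC: 08:30–10:15, 11:30–13:00, 16:15–16:45, 18:15–18:45, 19:00–20:00.
Dana ∩ Priya: 08:45–09:30.
Dana ∩ Priya ∩ Maya: 08:45–09:30.
Windows ≥ 15 min: 08:45–09:30.
Earliest such window starts at 08:45.

08:45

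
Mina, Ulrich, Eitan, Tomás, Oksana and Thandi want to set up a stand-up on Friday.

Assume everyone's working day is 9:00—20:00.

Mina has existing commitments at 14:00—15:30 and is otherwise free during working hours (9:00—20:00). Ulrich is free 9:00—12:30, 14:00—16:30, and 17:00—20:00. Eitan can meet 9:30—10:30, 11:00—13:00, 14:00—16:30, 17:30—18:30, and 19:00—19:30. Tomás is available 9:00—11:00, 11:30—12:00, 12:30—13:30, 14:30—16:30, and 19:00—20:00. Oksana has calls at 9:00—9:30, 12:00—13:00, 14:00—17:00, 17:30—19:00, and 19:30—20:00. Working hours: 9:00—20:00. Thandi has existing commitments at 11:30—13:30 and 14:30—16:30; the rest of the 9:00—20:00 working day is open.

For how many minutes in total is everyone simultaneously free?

Mina free within 09:00–20:00: 09:00–14:00, 15:30–20:00.
Oksana free within 09:00–20:00: 09:30–12:00, 13:00–14:00, 17:00–17:30, 19:00–19:30.
Thandi free within 09:00–20:00: 09:00–11:30, 13:30–14:30, 16:30–20:00.
Mina ∩ Ulrich: 09:00–12:30, 15:30–16:30, 17:00–20:00.
Mina ∩ Ulrich ∩ Eitan: 09:30–10:30, 11:00–12:30, 15:30–16:30, 17:30–18:30, 19:00–19:30.
Mina ∩ Ulrich ∩ Eitan ∩ Tomás: 09:30–10:30, 11:30–12:00, 15:30–16:30, 19:00–19:30.
Mina ∩ Ulrich ∩ Eitan ∩ Tomás ∩ Oksana: 09:30–10:30, 11:30–12:00, 19:00–19:30.
Mina ∩ Ulrich ∩ Eitan ∩ Tomás ∩ Oksana ∩ Thandi: 09:30–10:30, 19:00–19:30.
Total common minutes: 60 + 30 = 90.

90 minutes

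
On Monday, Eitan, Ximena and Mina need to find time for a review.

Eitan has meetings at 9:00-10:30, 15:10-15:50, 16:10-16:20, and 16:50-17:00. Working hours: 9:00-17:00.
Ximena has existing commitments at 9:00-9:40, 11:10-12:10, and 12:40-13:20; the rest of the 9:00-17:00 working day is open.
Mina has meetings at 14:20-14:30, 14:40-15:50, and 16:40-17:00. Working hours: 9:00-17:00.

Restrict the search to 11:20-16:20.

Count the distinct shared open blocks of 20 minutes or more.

3

Eitan free within 09:00–17:00: 10:30–15:10, 15:50–16:10, 16:20–16:50.
Ximena free within 09:00–17:00: 09:40–11:10, 12:10–12:40, 13:20–17:00.
Mina free within 09:00–17:00: 09:00–14:20, 14:30–14:40, 15:50–16:40.
Eitan ∩ Ximena: 10:30–11:10, 12:10–12:40, 13:20–15:10, 15:50–16:10, 16:20–16:50.
Eitan ∩ Ximena ∩ Mina: 10:30–11:10, 12:10–12:40, 13:20–14:20, 14:30–14:40, 15:50–16:10, 16:20–16:40.
Restricted to 11:20–16:20: 12:10–12:40, 13:20–14:20, 14:30–14:40, 15:50–16:10.
Windows ≥ 20 min: 12:10–12:40, 13:20–14:20, 15:50–16:10.
That's 3 windows.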